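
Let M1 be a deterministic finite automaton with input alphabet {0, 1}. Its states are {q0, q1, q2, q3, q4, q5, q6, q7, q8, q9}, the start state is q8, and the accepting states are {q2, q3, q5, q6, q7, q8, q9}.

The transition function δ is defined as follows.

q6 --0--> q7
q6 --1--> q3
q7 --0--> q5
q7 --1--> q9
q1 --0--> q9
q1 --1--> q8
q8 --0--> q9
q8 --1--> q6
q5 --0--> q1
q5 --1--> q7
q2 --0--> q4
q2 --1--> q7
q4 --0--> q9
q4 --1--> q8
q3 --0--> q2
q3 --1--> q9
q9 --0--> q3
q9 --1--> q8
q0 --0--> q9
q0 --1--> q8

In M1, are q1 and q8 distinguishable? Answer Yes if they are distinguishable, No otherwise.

Reachable states from the start: {q1,q2,q3,q4,q5,q6,q7,q8,q9}. Unreachable: {q0} — drop them.
Initial partition by acceptance: {q2,q3,q5,q6,q7,q8,q9} | {q1,q4}.
On input 0, block {q2,q3,q5,q6,q7,q8,q9} splits into {q3,q6,q7,q8,q9} and {q2,q5}.
Refine {q3,q6,q7,q8,q9} on symbol 0: members go to different blocks, giving {q6,q8,q9} and {q3,q7}.
Refine {q6,q8,q9} on symbol 0: members go to different blocks, giving {q6,q9} and {q8}.
On input 1, block {q6,q9} splits into {q6} and {q9}.
The partition is now stable with 6 blocks: {q6} | {q1,q4} | {q2,q5} | {q3,q7} | {q8} | {q9}.
q1 and q8 end up in different blocks, so they are distinguishable. For instance, the string 'ε' is accepted from only q8.

Yes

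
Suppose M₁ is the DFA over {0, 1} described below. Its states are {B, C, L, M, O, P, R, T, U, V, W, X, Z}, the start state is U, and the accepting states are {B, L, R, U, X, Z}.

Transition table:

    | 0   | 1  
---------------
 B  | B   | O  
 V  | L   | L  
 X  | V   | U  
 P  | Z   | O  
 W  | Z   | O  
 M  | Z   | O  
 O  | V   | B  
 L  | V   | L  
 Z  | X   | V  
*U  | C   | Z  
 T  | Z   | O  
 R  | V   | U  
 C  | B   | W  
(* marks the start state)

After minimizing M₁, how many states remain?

9

States {M,P,R,T} cannot be reached from the start state, so discard them.
Start with accepting vs non-accepting: {B,L,U,X,Z} | {C,O,V,W}.
On input 0, block {B,L,U,X,Z} splits into {L,U,X} and {B,Z}.
On input 1, block {L,U,X} splits into {L,X} and {U}.
Split {L,X} by δ(·,1) → {L} and {X}.
Split {C,O,V,W} by δ(·,0) → {C,W} and {V} and {O}.
On input 1, block {C,W} splits into {W} and {C}.
On input 0, block {B,Z} splits into {B} and {Z}.
Stable partition: {L} | {W} | {B} | {U} | {X} | {V} | {O} | {C} | {Z} — 9 equivalence classes.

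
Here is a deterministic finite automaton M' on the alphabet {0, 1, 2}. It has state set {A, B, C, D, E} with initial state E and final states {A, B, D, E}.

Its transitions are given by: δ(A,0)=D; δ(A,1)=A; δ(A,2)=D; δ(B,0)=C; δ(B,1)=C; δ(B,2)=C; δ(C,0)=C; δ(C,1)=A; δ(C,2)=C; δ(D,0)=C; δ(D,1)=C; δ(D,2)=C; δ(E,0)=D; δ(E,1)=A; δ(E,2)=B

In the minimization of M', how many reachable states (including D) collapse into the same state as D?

2

Initial partition by acceptance: {A,B,D,E} | {C}.
Split {A,B,D,E} by δ(·,0) → {A,E} and {B,D}.
Stable partition: {A,E} | {C} | {B,D} — 3 equivalence classes.
State D belongs to the block {B,D}, which has 2 states.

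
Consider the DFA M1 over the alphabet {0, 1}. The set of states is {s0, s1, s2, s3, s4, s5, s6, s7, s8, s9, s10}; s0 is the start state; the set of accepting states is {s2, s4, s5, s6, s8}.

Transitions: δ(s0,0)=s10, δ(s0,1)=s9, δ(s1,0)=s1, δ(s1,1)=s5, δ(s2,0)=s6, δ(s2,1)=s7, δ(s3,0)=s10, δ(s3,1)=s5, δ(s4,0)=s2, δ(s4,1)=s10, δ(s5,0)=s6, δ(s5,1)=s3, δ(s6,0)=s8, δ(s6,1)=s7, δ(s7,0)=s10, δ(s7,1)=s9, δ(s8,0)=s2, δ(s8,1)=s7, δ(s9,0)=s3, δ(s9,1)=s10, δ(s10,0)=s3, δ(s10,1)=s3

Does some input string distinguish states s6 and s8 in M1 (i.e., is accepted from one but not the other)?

No

First remove the unreachable states {s1,s4}; 9 states remain.
Initial partition by acceptance: {s2,s5,s6,s8} | {s0,s3,s7,s9,s10}.
On input 1, block {s0,s3,s7,s9,s10} splits into {s0,s7,s9,s10} and {s3}.
On input 1, block {s2,s5,s6,s8} splits into {s2,s6,s8} and {s5}.
Refine {s0,s7,s9,s10} on symbol 0: members go to different blocks, giving {s0,s7} and {s9,s10}.
Split {s9,s10} by δ(·,1) → {s9} and {s10}.
The partition is now stable with 6 blocks: {s2,s6,s8} | {s0,s7} | {s3} | {s5} | {s9} | {s10}.
s6 and s8 lie in the same block of the stable partition, so they are equivalent — no string distinguishes them.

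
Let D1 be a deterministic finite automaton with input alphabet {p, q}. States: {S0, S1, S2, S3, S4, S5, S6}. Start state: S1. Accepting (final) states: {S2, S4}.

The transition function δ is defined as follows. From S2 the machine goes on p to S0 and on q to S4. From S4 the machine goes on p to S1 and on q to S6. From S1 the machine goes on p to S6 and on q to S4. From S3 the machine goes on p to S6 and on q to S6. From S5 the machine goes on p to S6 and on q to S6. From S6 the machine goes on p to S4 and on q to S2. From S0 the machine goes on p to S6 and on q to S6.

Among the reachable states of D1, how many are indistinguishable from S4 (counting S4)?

1

Reachable states from the start: {S0,S1,S2,S4,S6}. Unreachable: {S3,S5} — drop them.
P0 = {S2,S4} | {S0,S1,S6}.
Refine {S2,S4} on symbol q: members go to different blocks, giving {S2} and {S4}.
On input p, block {S0,S1,S6} splits into {S0,S1} and {S6}.
On input q, block {S0,S1} splits into {S0} and {S1}.
No further refinement is possible. Final partition (5 blocks): {S2} | {S0} | {S4} | {S6} | {S1}.
State S4 belongs to the block {S4}, which has 1 states.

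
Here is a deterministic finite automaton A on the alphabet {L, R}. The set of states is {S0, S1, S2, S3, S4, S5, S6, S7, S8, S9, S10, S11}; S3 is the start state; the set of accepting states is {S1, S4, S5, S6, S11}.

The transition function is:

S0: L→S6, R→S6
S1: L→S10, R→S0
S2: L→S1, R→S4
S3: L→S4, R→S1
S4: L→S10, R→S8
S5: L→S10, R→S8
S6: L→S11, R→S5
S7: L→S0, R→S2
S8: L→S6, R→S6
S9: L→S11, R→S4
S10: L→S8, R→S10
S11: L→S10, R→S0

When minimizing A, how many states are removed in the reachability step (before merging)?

3

BFS from S3 reaches {S0, S1, S3, S4, S5, S6, S8, S10, S11}; the 3 state(s) S2, S7, S9 are never visited.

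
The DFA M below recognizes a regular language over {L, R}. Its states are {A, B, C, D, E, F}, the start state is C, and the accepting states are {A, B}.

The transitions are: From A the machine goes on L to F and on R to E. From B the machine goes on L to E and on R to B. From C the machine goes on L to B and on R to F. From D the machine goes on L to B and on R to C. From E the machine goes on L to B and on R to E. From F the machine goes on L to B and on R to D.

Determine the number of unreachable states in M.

1

Starting at C and following transitions, the reachable set is {B, C, D, E, F}. That leaves A unreachable — 1 in total.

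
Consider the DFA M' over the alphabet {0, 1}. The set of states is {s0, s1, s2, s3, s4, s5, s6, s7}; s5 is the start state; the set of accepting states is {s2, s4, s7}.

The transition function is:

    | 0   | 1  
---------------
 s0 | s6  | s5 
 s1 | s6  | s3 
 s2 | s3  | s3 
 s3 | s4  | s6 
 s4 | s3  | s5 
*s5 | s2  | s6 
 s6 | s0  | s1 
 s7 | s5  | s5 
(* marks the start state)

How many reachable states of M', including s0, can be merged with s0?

First remove the unreachable states {s7}; 7 states remain.
P0 = {s2,s4} | {s0,s1,s3,s5,s6}.
Refine {s0,s1,s3,s5,s6} on symbol 0: members go to different blocks, giving {s0,s1,s6} and {s3,s5}.
Refine {s0,s1,s6} on symbol 1: members go to different blocks, giving {s0,s1} and {s6}.
No further refinement is possible. Final partition (4 blocks): {s2,s4} | {s0,s1} | {s3,s5} | {s6}.
State s0 belongs to the block {s0,s1}, which has 2 states.

2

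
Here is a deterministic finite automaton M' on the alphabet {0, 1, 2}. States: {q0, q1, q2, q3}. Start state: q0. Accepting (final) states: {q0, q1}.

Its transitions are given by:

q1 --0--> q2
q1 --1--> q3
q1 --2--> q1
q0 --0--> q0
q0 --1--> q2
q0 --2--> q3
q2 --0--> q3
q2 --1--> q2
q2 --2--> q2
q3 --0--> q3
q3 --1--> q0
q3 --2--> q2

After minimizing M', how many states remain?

States {q1} cannot be reached from the start state, so discard them.
Initial partition by acceptance: {q0} | {q2,q3}.
On input 1, block {q2,q3} splits into {q2} and {q3}.
The partition is now stable with 3 blocks: {q0} | {q2} | {q3}.

3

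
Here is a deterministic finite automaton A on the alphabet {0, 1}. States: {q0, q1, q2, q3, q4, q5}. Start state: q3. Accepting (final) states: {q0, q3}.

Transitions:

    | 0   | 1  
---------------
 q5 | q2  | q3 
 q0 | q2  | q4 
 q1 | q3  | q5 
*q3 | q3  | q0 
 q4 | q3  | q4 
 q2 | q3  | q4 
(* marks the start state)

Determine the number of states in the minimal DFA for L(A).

3

States {q1,q5} cannot be reached from the start state, so discard them.
Start with accepting vs non-accepting: {q0,q3} | {q2,q4}.
Split {q0,q3} by δ(·,0) → {q0} and {q3}.
The partition is now stable with 3 blocks: {q0} | {q2,q4} | {q3}.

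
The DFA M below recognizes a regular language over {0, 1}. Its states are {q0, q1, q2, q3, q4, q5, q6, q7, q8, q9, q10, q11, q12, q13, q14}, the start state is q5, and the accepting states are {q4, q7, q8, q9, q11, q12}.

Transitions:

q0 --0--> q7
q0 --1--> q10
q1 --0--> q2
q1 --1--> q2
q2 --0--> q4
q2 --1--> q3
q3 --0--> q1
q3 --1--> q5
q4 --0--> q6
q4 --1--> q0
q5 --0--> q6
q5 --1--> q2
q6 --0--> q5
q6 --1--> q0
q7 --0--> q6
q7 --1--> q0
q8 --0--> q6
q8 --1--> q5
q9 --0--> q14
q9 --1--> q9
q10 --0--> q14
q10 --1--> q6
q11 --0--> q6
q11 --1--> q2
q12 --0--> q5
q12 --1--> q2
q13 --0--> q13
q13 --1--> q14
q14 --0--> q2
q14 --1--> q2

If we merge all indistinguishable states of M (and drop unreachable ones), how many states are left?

5

Reachable states from the start: {q0,q1,q2,q3,q4,q5,q6,q7,q10,q14}. Unreachable: {q8,q9,q11,q12,q13} — drop them.
P0 = {q4,q7} | {q0,q1,q2,q3,q5,q6,q10,q14}.
On input 0, block {q0,q1,q2,q3,q5,q6,q10,q14} splits into {q1,q3,q5,q6,q10,q14} and {q0,q2}.
Refine {q1,q3,q5,q6,q10,q14} on symbol 0: members go to different blocks, giving {q3,q5,q6,q10} and {q1,q14}.
On input 0, block {q3,q5,q6,q10} splits into {q3,q10} and {q5,q6}.
The partition is now stable with 5 blocks: {q4,q7} | {q3,q10} | {q0,q2} | {q1,q14} | {q5,q6}.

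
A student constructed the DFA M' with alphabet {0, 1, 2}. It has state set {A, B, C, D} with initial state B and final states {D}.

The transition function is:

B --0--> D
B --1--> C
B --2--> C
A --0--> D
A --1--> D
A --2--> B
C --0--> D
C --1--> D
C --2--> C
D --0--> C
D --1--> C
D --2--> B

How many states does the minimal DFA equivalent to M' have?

3

Reachable states from the start: {B,C,D}. Unreachable: {A} — drop them.
Start with accepting vs non-accepting: {D} | {B,C}.
On input 1, block {B,C} splits into {B} and {C}.
The partition is now stable with 3 blocks: {D} | {B} | {C}.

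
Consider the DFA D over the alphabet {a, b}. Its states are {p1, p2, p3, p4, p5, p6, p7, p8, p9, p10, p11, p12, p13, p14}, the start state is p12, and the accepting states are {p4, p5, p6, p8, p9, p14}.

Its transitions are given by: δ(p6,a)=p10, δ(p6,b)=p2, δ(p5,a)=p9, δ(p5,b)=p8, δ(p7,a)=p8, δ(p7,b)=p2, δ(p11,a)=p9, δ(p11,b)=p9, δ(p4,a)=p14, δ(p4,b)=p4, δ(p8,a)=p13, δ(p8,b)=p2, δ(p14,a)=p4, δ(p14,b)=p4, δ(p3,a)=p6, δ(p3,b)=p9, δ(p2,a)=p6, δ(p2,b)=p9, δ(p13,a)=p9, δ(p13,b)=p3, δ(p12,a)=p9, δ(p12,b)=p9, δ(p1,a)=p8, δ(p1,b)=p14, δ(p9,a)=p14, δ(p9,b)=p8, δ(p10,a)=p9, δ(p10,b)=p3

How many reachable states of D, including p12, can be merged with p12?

States {p1,p5,p7,p11} cannot be reached from the start state, so discard them.
Start with accepting vs non-accepting: {p4,p6,p8,p9,p14} | {p2,p3,p10,p12,p13}.
On input a, block {p4,p6,p8,p9,p14} splits into {p4,p9,p14} and {p6,p8}.
On input b, block {p4,p9,p14} splits into {p4,p14} and {p9}.
Refine {p2,p3,p10,p12,p13} on symbol a: members go to different blocks, giving {p10,p12,p13} and {p2,p3}.
On input b, block {p10,p12,p13} splits into {p10,p13} and {p12}.
The partition is now stable with 6 blocks: {p4,p14} | {p10,p13} | {p6,p8} | {p9} | {p2,p3} | {p12}.
State p12 belongs to the block {p12}, which has 1 states.

1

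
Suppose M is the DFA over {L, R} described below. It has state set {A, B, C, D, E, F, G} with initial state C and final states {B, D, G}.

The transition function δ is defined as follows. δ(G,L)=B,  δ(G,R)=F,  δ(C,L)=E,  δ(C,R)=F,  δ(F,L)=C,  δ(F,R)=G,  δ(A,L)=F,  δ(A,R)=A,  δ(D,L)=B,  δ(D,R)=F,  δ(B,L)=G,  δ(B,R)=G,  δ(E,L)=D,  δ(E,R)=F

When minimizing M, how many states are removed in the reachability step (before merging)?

Starting at C and following transitions, the reachable set is {B, C, D, E, F, G}. That leaves A unreachable — 1 in total.

1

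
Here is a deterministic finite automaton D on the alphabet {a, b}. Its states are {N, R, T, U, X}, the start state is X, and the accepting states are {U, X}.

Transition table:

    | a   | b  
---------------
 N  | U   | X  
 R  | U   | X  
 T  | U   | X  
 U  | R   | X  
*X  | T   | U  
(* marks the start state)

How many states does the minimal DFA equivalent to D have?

2

First remove the unreachable states {N}; 4 states remain.
P0 = {U,X} | {R,T}.
Stable partition: {U,X} | {R,T} — 2 equivalence classes.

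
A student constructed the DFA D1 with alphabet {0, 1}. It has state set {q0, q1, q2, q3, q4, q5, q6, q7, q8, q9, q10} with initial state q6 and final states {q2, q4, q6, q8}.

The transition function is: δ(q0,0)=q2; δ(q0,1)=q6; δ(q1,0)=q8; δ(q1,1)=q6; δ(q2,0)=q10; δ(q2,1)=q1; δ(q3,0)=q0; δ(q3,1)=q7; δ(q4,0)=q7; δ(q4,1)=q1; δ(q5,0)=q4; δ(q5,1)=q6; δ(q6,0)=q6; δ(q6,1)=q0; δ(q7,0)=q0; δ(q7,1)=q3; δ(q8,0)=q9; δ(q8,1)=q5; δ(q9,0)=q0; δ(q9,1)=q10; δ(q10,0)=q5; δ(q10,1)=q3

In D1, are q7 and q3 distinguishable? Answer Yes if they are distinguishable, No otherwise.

All states are reachable from the start state.
Initial partition by acceptance: {q2,q4,q6,q8} | {q0,q1,q3,q5,q7,q9,q10}.
On input 0, block {q2,q4,q6,q8} splits into {q2,q4,q8} and {q6}.
On input 0, block {q0,q1,q3,q5,q7,q9,q10} splits into {q3,q7,q9,q10} and {q0,q1,q5}.
No further refinement is possible. Final partition (4 blocks): {q2,q4,q8} | {q3,q7,q9,q10} | {q6} | {q0,q1,q5}.
q7 and q3 lie in the same block of the stable partition, so they are equivalent — no string distinguishes them.

No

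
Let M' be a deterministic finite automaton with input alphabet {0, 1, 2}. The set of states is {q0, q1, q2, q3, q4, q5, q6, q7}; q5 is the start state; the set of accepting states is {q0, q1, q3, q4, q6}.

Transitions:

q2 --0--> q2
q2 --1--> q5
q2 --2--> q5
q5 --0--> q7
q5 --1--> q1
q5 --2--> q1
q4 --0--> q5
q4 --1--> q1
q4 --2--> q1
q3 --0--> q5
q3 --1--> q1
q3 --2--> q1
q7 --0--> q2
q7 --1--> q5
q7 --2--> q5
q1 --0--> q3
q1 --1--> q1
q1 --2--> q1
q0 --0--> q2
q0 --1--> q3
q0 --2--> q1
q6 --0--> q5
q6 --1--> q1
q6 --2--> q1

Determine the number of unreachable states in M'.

3

No path from q5 leads to q0, q4, q6; the other 5 states are all reachable.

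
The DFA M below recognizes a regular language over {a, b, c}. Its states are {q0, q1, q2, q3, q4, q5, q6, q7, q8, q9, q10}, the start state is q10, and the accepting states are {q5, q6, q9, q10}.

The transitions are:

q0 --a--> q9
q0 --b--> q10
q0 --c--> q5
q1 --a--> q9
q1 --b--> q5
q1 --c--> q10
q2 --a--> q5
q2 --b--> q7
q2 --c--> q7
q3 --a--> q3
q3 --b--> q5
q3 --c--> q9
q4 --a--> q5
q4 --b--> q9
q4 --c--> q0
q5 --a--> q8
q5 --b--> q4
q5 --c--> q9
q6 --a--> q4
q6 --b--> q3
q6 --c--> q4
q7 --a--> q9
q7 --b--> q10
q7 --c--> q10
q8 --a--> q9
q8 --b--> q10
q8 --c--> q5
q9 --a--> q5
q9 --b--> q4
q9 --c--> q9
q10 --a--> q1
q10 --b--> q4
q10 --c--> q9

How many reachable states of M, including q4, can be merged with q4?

Reachable states from the start: {q0,q1,q4,q5,q8,q9,q10}. Unreachable: {q2,q3,q6,q7} — drop them.
P0 = {q5,q9,q10} | {q0,q1,q4,q8}.
Split {q5,q9,q10} by δ(·,a) → {q5,q10} and {q9}.
On input a, block {q0,q1,q4,q8} splits into {q0,q1,q8} and {q4}.
The partition is now stable with 4 blocks: {q5,q10} | {q0,q1,q8} | {q9} | {q4}.
State q4 belongs to the block {q4}, which has 1 states.

1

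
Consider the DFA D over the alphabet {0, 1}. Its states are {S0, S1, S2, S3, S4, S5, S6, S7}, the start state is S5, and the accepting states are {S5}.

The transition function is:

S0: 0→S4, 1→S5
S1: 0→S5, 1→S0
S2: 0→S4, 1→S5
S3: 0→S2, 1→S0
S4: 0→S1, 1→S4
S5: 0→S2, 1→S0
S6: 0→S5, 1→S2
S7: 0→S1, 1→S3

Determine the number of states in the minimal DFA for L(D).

Reachable states from the start: {S0,S1,S2,S4,S5}. Unreachable: {S3,S6,S7} — drop them.
Initial partition by acceptance: {S5} | {S0,S1,S2,S4}.
On input 0, block {S0,S1,S2,S4} splits into {S0,S2,S4} and {S1}.
Split {S0,S2,S4} by δ(·,0) → {S0,S2} and {S4}.
Stable partition: {S5} | {S0,S2} | {S1} | {S4} — 4 equivalence classes.

4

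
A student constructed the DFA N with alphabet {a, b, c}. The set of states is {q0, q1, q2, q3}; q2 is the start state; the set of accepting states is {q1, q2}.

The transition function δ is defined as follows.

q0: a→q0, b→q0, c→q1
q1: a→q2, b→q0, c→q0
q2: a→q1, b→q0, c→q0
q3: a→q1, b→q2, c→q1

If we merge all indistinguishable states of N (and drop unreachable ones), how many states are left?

States {q3} cannot be reached from the start state, so discard them.
Initial partition by acceptance: {q1,q2} | {q0}.
No further refinement is possible. Final partition (2 blocks): {q1,q2} | {q0}.

2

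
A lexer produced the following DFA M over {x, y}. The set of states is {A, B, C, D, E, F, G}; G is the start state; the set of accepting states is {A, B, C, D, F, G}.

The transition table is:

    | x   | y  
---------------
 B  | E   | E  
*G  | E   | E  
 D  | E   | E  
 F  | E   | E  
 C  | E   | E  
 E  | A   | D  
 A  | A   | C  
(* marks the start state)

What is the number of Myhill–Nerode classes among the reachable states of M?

Reachable states from the start: {A,C,D,E,G}. Unreachable: {B,F} — drop them.
Start with accepting vs non-accepting: {A,C,D,G} | {E}.
Split {A,C,D,G} by δ(·,x) → {C,D,G} and {A}.
No further refinement is possible. Final partition (3 blocks): {C,D,G} | {E} | {A}.

3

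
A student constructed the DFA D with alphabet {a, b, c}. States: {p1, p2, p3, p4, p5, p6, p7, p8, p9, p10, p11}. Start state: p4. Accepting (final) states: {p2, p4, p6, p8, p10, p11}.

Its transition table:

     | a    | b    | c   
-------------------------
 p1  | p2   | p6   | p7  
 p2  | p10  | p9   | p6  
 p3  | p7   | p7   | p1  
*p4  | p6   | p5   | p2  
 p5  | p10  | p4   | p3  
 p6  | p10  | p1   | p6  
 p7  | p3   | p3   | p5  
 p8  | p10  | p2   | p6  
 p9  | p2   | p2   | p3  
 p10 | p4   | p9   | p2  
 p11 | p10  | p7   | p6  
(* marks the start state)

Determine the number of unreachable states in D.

2

No path from p4 leads to p8, p11; the other 9 states are all reachable.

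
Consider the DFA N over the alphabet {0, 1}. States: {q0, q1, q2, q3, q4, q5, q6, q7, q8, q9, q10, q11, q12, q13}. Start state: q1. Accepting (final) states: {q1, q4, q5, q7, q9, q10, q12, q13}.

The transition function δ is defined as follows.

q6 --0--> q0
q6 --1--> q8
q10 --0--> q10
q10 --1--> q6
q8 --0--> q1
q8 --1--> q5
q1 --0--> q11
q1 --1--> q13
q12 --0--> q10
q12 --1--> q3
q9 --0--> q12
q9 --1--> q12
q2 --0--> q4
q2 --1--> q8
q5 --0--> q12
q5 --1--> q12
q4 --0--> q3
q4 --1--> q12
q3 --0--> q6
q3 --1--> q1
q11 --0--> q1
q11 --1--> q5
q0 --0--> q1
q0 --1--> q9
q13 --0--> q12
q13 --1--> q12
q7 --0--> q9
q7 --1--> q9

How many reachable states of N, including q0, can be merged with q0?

First remove the unreachable states {q2,q4,q7}; 11 states remain.
P0 = {q1,q5,q9,q10,q12,q13} | {q0,q3,q6,q8,q11}.
Refine {q1,q5,q9,q10,q12,q13} on symbol 0: members go to different blocks, giving {q5,q9,q10,q12,q13} and {q1}.
Split {q5,q9,q10,q12,q13} by δ(·,1) → {q5,q9,q13} and {q10,q12}.
Refine {q0,q3,q6,q8,q11} on symbol 0: members go to different blocks, giving {q0,q8,q11} and {q3,q6}.
On input 0, block {q3,q6} splits into {q3} and {q6}.
Refine {q10,q12} on symbol 1: members go to different blocks, giving {q10} and {q12}.
No further refinement is possible. Final partition (7 blocks): {q5,q9,q13} | {q0,q8,q11} | {q1} | {q10} | {q3} | {q6} | {q12}.
The equivalence class containing q0 is {q0,q8,q11}, of size 3.

3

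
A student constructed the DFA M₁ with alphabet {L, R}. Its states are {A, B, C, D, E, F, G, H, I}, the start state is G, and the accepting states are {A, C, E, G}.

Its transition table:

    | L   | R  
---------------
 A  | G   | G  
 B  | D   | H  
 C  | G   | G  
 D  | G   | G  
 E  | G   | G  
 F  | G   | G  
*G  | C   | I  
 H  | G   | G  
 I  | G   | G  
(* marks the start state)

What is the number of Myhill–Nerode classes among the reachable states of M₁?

3

Reachable states from the start: {C,G,I}. Unreachable: {A,B,D,E,F,H} — drop them.
P0 = {C,G} | {I}.
On input R, block {C,G} splits into {C} and {G}.
Stable partition: {C} | {I} | {G} — 3 equivalence classes.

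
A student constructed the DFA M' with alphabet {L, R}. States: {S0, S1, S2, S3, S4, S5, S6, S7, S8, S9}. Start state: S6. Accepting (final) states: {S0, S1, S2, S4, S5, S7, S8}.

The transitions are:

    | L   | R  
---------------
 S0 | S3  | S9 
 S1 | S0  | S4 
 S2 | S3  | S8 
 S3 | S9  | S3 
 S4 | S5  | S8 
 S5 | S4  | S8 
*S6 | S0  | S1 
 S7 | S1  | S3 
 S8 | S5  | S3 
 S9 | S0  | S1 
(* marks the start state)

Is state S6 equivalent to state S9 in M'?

Yes

Reachable states from the start: {S0,S1,S3,S4,S5,S6,S8,S9}. Unreachable: {S2,S7} — drop them.
Initial partition by acceptance: {S0,S1,S4,S5,S8} | {S3,S6,S9}.
On input L, block {S0,S1,S4,S5,S8} splits into {S1,S4,S5,S8} and {S0}.
Refine {S1,S4,S5,S8} on symbol L: members go to different blocks, giving {S4,S5,S8} and {S1}.
Refine {S4,S5,S8} on symbol R: members go to different blocks, giving {S4,S5} and {S8}.
Split {S3,S6,S9} by δ(·,L) → {S6,S9} and {S3}.
The partition is now stable with 6 blocks: {S4,S5} | {S6,S9} | {S0} | {S1} | {S8} | {S3}.
S6 and S9 lie in the same block of the stable partition, so they are equivalent — no string distinguishes them.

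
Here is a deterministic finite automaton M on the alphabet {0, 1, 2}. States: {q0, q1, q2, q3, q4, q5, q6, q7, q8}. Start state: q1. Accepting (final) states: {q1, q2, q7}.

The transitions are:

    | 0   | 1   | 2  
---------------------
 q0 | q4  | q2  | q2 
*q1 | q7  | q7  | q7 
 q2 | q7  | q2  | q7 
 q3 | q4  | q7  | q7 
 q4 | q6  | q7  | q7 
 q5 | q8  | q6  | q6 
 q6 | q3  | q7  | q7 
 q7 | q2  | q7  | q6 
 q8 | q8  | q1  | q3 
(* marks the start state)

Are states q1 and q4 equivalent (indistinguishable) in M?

No

States {q0,q5,q8} cannot be reached from the start state, so discard them.
Initial partition by acceptance: {q1,q2,q7} | {q3,q4,q6}.
Split {q1,q2,q7} by δ(·,2) → {q1,q2} and {q7}.
Split {q1,q2} by δ(·,1) → {q1} and {q2}.
No further refinement is possible. Final partition (4 blocks): {q1} | {q3,q4,q6} | {q7} | {q2}.
q1 and q4 end up in different blocks, so they are distinguishable. For instance, the string 'ε' is accepted from only q1.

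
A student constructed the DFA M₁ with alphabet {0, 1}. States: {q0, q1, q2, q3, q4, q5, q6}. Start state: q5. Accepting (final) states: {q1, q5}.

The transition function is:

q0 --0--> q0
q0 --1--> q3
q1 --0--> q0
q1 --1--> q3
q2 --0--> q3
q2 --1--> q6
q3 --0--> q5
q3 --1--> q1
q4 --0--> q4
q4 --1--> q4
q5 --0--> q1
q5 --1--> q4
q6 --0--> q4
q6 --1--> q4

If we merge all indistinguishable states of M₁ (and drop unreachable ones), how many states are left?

Reachable states from the start: {q0,q1,q3,q4,q5}. Unreachable: {q2,q6} — drop them.
Start with accepting vs non-accepting: {q1,q5} | {q0,q3,q4}.
Split {q1,q5} by δ(·,0) → {q1} and {q5}.
Split {q0,q3,q4} by δ(·,0) → {q0,q4} and {q3}.
Split {q0,q4} by δ(·,1) → {q0} and {q4}.
Stable partition: {q1} | {q0} | {q5} | {q3} | {q4} — 5 equivalence classes.

5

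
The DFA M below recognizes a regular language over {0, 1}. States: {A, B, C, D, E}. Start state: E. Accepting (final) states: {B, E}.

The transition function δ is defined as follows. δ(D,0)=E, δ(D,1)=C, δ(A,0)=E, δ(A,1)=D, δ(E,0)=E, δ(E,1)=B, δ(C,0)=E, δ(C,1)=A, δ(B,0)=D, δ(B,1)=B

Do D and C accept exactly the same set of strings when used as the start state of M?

Yes

P0 = {B,E} | {A,C,D}.
Refine {B,E} on symbol 0: members go to different blocks, giving {B} and {E}.
Stable partition: {B} | {A,C,D} | {E} — 3 equivalence classes.
D and C lie in the same block of the stable partition, so they are equivalent — no string distinguishes them.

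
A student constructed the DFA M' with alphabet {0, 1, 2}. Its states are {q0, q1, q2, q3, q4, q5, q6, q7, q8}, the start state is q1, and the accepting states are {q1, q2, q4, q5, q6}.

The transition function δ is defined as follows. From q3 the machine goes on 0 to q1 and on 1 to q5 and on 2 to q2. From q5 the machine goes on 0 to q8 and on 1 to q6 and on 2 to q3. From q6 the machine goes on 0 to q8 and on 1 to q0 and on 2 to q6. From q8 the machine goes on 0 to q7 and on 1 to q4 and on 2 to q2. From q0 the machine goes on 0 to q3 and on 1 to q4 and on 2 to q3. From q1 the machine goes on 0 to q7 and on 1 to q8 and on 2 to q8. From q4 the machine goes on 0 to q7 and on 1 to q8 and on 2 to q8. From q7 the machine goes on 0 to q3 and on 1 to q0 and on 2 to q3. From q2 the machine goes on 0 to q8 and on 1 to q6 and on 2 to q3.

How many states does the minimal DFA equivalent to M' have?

Start with accepting vs non-accepting: {q1,q2,q4,q5,q6} | {q0,q3,q7,q8}.
Split {q1,q2,q4,q5,q6} by δ(·,1) → {q1,q4,q6} and {q2,q5}.
Refine {q1,q4,q6} on symbol 2: members go to different blocks, giving {q1,q4} and {q6}.
On input 0, block {q0,q3,q7,q8} splits into {q0,q7,q8} and {q3}.
Refine {q0,q7,q8} on symbol 0: members go to different blocks, giving {q0,q7} and {q8}.
Split {q0,q7} by δ(·,1) → {q0} and {q7}.
The partition is now stable with 7 blocks: {q1,q4} | {q0} | {q2,q5} | {q6} | {q3} | {q8} | {q7}.

7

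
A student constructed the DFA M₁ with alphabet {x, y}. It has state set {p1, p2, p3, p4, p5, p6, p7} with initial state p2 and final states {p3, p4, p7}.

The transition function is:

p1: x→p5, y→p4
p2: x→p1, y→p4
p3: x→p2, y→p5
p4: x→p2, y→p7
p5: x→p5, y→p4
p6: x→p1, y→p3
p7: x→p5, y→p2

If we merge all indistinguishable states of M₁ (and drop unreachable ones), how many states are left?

First remove the unreachable states {p3,p6}; 5 states remain.
P0 = {p4,p7} | {p1,p2,p5}.
Split {p4,p7} by δ(·,y) → {p4} and {p7}.
No further refinement is possible. Final partition (3 blocks): {p4} | {p1,p2,p5} | {p7}.

3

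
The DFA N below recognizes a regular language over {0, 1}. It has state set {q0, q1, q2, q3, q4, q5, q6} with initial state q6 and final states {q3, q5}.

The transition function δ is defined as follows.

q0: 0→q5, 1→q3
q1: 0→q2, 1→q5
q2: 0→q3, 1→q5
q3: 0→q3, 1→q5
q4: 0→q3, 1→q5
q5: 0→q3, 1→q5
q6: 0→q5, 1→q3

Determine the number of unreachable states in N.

4

Starting at q6 and following transitions, the reachable set is {q3, q5, q6}. That leaves q0, q1, q2, q4 unreachable — 4 in total.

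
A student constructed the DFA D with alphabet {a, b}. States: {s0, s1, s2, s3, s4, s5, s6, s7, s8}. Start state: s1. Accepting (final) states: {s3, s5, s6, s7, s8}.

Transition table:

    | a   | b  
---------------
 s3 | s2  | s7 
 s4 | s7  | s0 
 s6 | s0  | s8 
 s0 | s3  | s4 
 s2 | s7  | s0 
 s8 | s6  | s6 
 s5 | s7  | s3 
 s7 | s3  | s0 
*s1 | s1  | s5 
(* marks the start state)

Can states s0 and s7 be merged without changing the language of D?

No

States {s6,s8} cannot be reached from the start state, so discard them.
P0 = {s3,s5,s7} | {s0,s1,s2,s4}.
On input a, block {s3,s5,s7} splits into {s5,s7} and {s3}.
On input a, block {s5,s7} splits into {s5} and {s7}.
Refine {s0,s1,s2,s4} on symbol a: members go to different blocks, giving {s2,s4} and {s0} and {s1}.
Stable partition: {s5} | {s2,s4} | {s3} | {s7} | {s0} | {s1} — 6 equivalence classes.
s0 and s7 end up in different blocks, so they are distinguishable. For instance, the string 'ε' is accepted from only s7.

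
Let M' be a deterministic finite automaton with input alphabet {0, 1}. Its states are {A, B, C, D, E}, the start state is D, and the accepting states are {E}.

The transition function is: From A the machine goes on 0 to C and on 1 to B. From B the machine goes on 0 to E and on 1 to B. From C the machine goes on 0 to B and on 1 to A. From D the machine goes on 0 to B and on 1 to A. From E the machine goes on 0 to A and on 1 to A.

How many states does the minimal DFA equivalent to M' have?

All states are reachable from the start state.
P0 = {E} | {A,B,C,D}.
Split {A,B,C,D} by δ(·,0) → {A,C,D} and {B}.
Refine {A,C,D} on symbol 0: members go to different blocks, giving {C,D} and {A}.
No further refinement is possible. Final partition (4 blocks): {E} | {C,D} | {B} | {A}.

4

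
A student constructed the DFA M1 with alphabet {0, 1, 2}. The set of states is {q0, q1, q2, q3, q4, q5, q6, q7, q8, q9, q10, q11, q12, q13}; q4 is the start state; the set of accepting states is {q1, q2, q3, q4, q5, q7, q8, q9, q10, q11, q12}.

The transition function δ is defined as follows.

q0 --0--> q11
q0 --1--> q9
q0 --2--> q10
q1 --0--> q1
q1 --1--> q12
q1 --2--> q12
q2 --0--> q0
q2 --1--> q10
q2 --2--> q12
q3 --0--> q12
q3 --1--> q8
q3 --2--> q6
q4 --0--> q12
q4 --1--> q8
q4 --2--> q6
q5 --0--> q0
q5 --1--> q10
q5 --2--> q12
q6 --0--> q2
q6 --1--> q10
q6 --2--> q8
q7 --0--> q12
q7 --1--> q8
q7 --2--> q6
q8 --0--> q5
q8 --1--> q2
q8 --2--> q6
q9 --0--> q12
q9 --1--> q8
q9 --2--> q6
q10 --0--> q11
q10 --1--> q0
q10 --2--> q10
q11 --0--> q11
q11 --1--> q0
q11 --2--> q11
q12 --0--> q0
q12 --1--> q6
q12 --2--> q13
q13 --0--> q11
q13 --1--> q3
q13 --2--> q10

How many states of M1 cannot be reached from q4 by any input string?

Starting at q4 and following transitions, the reachable set is {q0, q2, q3, q4, q5, q6, q8, q9, q10, q11, q12, q13}. That leaves q1, q7 unreachable — 2 in total.

2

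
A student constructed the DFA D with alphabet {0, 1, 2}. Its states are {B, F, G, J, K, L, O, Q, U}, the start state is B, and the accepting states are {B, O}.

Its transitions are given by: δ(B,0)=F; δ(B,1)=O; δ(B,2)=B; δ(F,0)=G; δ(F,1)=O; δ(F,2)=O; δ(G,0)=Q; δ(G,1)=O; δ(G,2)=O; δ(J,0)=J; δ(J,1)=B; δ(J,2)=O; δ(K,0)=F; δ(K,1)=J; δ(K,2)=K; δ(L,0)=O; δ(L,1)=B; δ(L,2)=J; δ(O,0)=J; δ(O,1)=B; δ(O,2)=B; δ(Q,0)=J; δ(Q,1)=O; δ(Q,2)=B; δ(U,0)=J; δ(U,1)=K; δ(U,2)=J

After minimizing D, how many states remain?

2

Reachable states from the start: {B,F,G,J,O,Q}. Unreachable: {K,L,U} — drop them.
Start with accepting vs non-accepting: {B,O} | {F,G,J,Q}.
Stable partition: {B,O} | {F,G,J,Q} — 2 equivalence classes.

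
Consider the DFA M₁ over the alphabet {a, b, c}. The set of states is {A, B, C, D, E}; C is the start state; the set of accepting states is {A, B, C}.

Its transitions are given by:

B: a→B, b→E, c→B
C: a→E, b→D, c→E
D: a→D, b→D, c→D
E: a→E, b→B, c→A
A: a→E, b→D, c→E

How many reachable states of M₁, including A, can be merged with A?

All states are reachable from the start state.
P0 = {A,B,C} | {D,E}.
Split {A,B,C} by δ(·,a) → {A,C} and {B}.
Refine {D,E} on symbol b: members go to different blocks, giving {D} and {E}.
No further refinement is possible. Final partition (4 blocks): {A,C} | {D} | {B} | {E}.
State A belongs to the block {A,C}, which has 2 states.

2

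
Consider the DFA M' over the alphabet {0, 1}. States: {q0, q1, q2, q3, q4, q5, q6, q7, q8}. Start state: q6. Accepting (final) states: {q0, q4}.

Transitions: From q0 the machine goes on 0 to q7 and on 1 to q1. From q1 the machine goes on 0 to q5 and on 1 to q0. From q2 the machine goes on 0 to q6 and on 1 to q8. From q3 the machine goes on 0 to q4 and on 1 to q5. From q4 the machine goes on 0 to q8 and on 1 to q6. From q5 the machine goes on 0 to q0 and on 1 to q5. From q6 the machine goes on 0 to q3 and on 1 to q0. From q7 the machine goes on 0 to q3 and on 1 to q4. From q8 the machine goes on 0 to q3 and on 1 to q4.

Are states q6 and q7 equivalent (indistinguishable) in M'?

Yes

Reachable states from the start: {q0,q1,q3,q4,q5,q6,q7,q8}. Unreachable: {q2} — drop them.
P0 = {q0,q4} | {q1,q3,q5,q6,q7,q8}.
Refine {q1,q3,q5,q6,q7,q8} on symbol 0: members go to different blocks, giving {q1,q6,q7,q8} and {q3,q5}.
No further refinement is possible. Final partition (3 blocks): {q0,q4} | {q1,q6,q7,q8} | {q3,q5}.
q6 and q7 lie in the same block of the stable partition, so they are equivalent — no string distinguishes them.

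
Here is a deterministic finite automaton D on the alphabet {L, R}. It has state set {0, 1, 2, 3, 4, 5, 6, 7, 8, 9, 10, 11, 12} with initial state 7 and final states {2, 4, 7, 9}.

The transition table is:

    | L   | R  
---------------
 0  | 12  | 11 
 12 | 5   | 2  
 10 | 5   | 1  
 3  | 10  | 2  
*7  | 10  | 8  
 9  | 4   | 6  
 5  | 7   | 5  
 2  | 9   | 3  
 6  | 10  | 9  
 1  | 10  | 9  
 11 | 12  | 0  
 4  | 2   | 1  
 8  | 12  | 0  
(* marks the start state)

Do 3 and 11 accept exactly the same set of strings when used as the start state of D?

Every state is reachable, so we keep all 13.
Initial partition by acceptance: {2,4,7,9} | {0,1,3,5,6,8,10,11,12}.
Split {2,4,7,9} by δ(·,L) → {2,4,9} and {7}.
Split {0,1,3,5,6,8,10,11,12} by δ(·,L) → {0,1,3,6,8,10,11,12} and {5}.
Split {0,1,3,6,8,10,11,12} by δ(·,L) → {0,1,3,6,8,11} and {10,12}.
Split {0,1,3,6,8,11} by δ(·,R) → {0,8,11} and {1,3,6}.
Refine {10,12} on symbol R: members go to different blocks, giving {10} and {12}.
The partition is now stable with 7 blocks: {2,4,9} | {0,8,11} | {7} | {5} | {10} | {1,3,6} | {12}.
3 and 11 end up in different blocks, so they are distinguishable. For instance, the string 'R' is accepted from only 3.

No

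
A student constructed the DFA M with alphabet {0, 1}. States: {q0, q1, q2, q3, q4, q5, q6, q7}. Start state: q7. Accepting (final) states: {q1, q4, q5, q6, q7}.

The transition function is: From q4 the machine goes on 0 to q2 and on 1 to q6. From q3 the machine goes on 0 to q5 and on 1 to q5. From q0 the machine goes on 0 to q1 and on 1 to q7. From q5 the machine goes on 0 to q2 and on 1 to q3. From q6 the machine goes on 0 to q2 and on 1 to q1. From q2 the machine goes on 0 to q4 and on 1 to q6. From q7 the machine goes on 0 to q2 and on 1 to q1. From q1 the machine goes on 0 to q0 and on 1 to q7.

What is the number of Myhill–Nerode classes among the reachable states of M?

2

Reachable states from the start: {q0,q1,q2,q4,q6,q7}. Unreachable: {q3,q5} — drop them.
P0 = {q1,q4,q6,q7} | {q0,q2}.
No further refinement is possible. Final partition (2 blocks): {q1,q4,q6,q7} | {q0,q2}.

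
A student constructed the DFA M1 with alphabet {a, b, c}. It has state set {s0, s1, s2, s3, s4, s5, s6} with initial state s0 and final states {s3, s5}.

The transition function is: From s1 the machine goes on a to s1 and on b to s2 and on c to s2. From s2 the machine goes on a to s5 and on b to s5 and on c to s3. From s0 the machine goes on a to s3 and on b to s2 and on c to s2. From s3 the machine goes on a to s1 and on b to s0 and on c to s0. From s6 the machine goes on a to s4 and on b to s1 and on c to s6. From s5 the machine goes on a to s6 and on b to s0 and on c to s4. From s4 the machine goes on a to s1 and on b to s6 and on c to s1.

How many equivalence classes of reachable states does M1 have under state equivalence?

7

Initial partition by acceptance: {s3,s5} | {s0,s1,s2,s4,s6}.
Refine {s0,s1,s2,s4,s6} on symbol a: members go to different blocks, giving {s1,s4,s6} and {s0,s2}.
Split {s3,s5} by δ(·,c) → {s3} and {s5}.
On input b, block {s1,s4,s6} splits into {s4,s6} and {s1}.
Split {s4,s6} by δ(·,a) → {s4} and {s6}.
Refine {s0,s2} on symbol a: members go to different blocks, giving {s0} and {s2}.
Stable partition: {s3} | {s4} | {s0} | {s5} | {s1} | {s6} | {s2} — 7 equivalence classes.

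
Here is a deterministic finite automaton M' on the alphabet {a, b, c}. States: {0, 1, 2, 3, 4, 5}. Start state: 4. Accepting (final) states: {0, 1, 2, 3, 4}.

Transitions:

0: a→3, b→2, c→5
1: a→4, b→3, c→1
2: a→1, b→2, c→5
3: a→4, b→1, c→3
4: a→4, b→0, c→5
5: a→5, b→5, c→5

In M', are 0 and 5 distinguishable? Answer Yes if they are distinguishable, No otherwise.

All states are reachable from the start state.
P0 = {0,1,2,3,4} | {5}.
Refine {0,1,2,3,4} on symbol c: members go to different blocks, giving {0,2,4} and {1,3}.
Split {0,2,4} by δ(·,a) → {0,2} and {4}.
Stable partition: {0,2} | {5} | {1,3} | {4} — 4 equivalence classes.
0 and 5 end up in different blocks, so they are distinguishable. For instance, the string 'ε' is accepted from only 0.

Yes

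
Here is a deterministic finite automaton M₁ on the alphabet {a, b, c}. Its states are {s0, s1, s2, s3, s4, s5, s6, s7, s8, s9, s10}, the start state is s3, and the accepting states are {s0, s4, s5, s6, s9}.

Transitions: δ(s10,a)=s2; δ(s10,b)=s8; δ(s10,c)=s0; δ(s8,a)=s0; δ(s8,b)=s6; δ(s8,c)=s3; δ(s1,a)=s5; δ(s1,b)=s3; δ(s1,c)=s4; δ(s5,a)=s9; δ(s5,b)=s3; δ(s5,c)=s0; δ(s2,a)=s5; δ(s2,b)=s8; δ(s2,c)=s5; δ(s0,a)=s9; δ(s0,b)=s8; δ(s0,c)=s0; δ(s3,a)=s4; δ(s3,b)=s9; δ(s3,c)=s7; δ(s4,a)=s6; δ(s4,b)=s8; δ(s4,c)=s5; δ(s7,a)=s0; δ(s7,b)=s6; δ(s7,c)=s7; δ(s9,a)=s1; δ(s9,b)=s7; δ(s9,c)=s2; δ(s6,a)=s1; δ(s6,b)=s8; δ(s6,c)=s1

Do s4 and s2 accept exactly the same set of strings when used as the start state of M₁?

No

First remove the unreachable states {s10}; 10 states remain.
Initial partition by acceptance: {s0,s4,s5,s6,s9} | {s1,s2,s3,s7,s8}.
Refine {s0,s4,s5,s6,s9} on symbol a: members go to different blocks, giving {s0,s4,s5} and {s6,s9}.
On input b, block {s1,s2,s3,s7,s8} splits into {s3,s7,s8} and {s1,s2}.
No further refinement is possible. Final partition (4 blocks): {s0,s4,s5} | {s3,s7,s8} | {s6,s9} | {s1,s2}.
s4 and s2 end up in different blocks, so they are distinguishable. For instance, the string 'ε' is accepted from only s4.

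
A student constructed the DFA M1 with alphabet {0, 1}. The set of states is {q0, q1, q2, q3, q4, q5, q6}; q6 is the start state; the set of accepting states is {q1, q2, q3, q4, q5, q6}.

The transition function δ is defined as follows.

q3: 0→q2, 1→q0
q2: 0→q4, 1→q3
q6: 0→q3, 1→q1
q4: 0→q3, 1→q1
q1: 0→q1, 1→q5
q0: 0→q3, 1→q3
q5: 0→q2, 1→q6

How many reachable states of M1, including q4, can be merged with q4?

P0 = {q1,q2,q3,q4,q5,q6} | {q0}.
Split {q1,q2,q3,q4,q5,q6} by δ(·,1) → {q1,q2,q4,q5,q6} and {q3}.
On input 0, block {q1,q2,q4,q5,q6} splits into {q1,q2,q5} and {q4,q6}.
Split {q1,q2,q5} by δ(·,0) → {q1,q5} and {q2}.
On input 0, block {q1,q5} splits into {q1} and {q5}.
No further refinement is possible. Final partition (6 blocks): {q1} | {q0} | {q3} | {q4,q6} | {q2} | {q5}.
State q4 belongs to the block {q4,q6}, which has 2 states.

2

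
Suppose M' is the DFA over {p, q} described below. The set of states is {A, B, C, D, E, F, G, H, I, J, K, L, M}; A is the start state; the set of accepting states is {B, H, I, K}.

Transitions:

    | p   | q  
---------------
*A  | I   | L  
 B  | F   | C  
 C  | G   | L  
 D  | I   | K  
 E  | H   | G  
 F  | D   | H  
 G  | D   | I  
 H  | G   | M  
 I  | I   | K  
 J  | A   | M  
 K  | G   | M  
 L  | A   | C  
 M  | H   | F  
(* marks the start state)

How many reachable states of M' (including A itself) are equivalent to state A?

1

States {B,E,J} cannot be reached from the start state, so discard them.
P0 = {H,I,K} | {A,C,D,F,G,L,M}.
Split {H,I,K} by δ(·,p) → {H,K} and {I}.
On input p, block {A,C,D,F,G,L,M} splits into {C,F,G,L} and {A,D} and {M}.
On input p, block {C,F,G,L} splits into {F,G,L} and {C}.
On input q, block {F,G,L} splits into {F} and {G} and {L}.
Refine {A,D} on symbol q: members go to different blocks, giving {A} and {D}.
Stable partition: {H,K} | {F} | {I} | {A} | {M} | {C} | {G} | {L} | {D} — 9 equivalence classes.
State A belongs to the block {A}, which has 1 states.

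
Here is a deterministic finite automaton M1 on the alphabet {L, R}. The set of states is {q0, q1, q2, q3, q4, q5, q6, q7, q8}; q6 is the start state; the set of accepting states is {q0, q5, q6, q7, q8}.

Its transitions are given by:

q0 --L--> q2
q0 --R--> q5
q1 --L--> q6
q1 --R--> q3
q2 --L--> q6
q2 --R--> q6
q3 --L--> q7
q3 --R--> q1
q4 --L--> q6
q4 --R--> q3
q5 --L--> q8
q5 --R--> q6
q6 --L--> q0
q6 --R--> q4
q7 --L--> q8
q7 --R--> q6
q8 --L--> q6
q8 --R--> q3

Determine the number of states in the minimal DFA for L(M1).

7

P0 = {q0,q5,q6,q7,q8} | {q1,q2,q3,q4}.
On input L, block {q0,q5,q6,q7,q8} splits into {q5,q6,q7,q8} and {q0}.
Split {q5,q6,q7,q8} by δ(·,L) → {q5,q7,q8} and {q6}.
Refine {q5,q7,q8} on symbol L: members go to different blocks, giving {q5,q7} and {q8}.
On input L, block {q1,q2,q3,q4} splits into {q1,q2,q4} and {q3}.
On input R, block {q1,q2,q4} splits into {q1,q4} and {q2}.
Stable partition: {q5,q7} | {q1,q4} | {q0} | {q6} | {q8} | {q3} | {q2} — 7 equivalence classes.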